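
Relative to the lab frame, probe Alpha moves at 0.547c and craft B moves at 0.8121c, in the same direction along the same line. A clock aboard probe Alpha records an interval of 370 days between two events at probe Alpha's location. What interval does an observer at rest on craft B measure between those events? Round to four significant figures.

Speed of probe Alpha in craft B's frame: u = (v_A − v_B)/(1 − v_A v_B/c²) = (0.547 − 0.8121)/(1 − 0.547×0.8121) = −0.2651/0.5557813 = −0.47699; |u| = 0.47699c.
γ for this relative speed: γ = 1/√(1 − 0.227519) = 1.1378.
Probe Alpha's interval is proper; time dilation gives Δt_B = γΔτ = 1.1378 × 370 days = 421.0 days.

421.0 days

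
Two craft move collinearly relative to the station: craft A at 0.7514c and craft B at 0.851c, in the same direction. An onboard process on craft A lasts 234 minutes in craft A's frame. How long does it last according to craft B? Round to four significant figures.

243.5 minutes

Speed of craft A in craft B's frame: u = (v_A − v_B)/(1 − v_A v_B/c²) = (0.7514 − 0.851)/(1 − 0.7514×0.851) = −0.0996/0.3605586 = −0.27624; |u| = 0.27624c.
At |u| = 0.27624c, γ = (1 − 0.0763085)^(−1/2) = 1.0405.
Craft A's interval is proper; time dilation gives Δt_B = γΔτ = 1.0405 × 234 minutes = 243.5 minutes.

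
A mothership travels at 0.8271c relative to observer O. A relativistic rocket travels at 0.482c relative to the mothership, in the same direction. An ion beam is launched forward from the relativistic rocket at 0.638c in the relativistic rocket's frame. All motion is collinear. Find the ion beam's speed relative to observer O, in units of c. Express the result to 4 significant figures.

Compose velocities in two stages. Stage 1 (into S'): u₁ = (0.638+0.482)/(1+0.638×0.482) = 0.85659.
Stage 2 (into S): u = (0.85659+0.8271)/(1+0.85659×0.8271) = 0.98549, so the speed is 0.9855c.

0.9855c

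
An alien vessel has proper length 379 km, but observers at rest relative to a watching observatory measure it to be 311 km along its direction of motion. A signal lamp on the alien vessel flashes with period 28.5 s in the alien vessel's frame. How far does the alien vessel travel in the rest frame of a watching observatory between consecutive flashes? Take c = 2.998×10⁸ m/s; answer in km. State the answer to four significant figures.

5.951×10^6 km

From L = L₀/γ: γ = 379/311 = 1.21865.
β = √(1 − 1/γ²) = 0.57153. Lab-frame period = γτ = 1.21865×28.5 s = 34.732 s. Distance = βc × γτ = 0.57153 × 2.998×10⁸ m/s × 34.732 s = 5.9511×10^9 m = 5.951×10^6 km.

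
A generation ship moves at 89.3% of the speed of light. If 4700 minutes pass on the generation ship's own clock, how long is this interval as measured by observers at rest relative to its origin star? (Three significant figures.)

10400 minutes

γ = 1/√(1 − β²) = 1/√(1 − 0.797449) = 1/√0.202551 = 1/0.450057 = 2.2219.
Time dilation: Δt = γ·Δτ = 2.2219 × 4700 = 10400 minutes.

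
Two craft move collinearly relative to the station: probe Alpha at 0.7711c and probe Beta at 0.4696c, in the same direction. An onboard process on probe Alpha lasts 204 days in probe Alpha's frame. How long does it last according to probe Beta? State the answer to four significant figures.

231.5 days

The velocity of probe Alpha relative to probe Beta is (0.7711 − 0.4696)c / (1 − 0.7711×0.4696) = 0.47265c; relative speed 0.47265c.
At |u| = 0.47265c, γ = (1 − 0.223398)^(−1/2) = 1.1348.
The clock on probe Alpha records proper time, so probe Beta measures Δt = γΔτ = 1.1348 × 204 = 231.5 days.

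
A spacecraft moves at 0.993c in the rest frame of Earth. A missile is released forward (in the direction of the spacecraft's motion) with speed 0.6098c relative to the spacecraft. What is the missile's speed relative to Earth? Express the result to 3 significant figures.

Relativistic velocity addition: u = (u' + v)/(1 + u'v/c²), with u' = 0.6098c and v = 0.993c.
Numerator: 0.6098 + 0.993 = 1.6028. Denominator: 1 + (0.6098)(0.993) = 1.6055314.
u = 1.6028/1.6055314 = 0.9983, so the speed is 0.998c.

0.998c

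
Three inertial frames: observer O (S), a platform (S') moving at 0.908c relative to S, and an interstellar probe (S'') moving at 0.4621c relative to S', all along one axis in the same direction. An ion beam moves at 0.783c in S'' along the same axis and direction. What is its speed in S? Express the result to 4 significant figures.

Apply u = (u'+v)/(1+u'v) twice. Ion beam in the platform frame: (0.783+0.4621)/(1+0.783·0.4621) = 1.2451/1.3618243 = 0.91429c.
That velocity, transformed to the rest frame of observer O: (0.91429+0.908)/(1+0.91429·0.908) = 1.82229/1.83017532 = 0.99569c.

0.9957c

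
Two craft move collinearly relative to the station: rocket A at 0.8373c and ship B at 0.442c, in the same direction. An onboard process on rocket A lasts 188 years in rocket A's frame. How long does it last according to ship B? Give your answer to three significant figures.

Transform rocket A's velocity into ship B's frame: (0.8373 − 0.442)/(1 − 0.8373·0.442) = 0.3953/0.6299134, so the relative speed is 0.62755c.
γ for this relative speed: γ = 1/√(1 − 0.393819) = 1.2844.
The clock on rocket A records proper time, so ship B measures Δt = γΔτ = 1.2844 × 188 = 241 years.

241 years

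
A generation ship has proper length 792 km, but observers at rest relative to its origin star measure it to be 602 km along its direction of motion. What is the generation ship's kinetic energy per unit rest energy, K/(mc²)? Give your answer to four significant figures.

0.3156

γ = L₀/L = 792/602 = 1.31561.
K/(mc²) = γ − 1 = 1.31561 − 1 = 0.3156.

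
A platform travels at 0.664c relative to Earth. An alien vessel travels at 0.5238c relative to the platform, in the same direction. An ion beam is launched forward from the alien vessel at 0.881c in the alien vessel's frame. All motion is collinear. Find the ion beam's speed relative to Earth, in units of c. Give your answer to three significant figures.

0.992c

First combine the ion beam and alien vessel (S''→S'): u₁ = (0.881 + 0.5238)/(1 + 0.881×0.5238) = 1.4048/1.4614678 = 0.96123.
Then combine with the platform (S'→S): u = (0.96123 + 0.664)/(1 + 0.96123×0.664) = 1.62523/1.63825672 = 0.99205.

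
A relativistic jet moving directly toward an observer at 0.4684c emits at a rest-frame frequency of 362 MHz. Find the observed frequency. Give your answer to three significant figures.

602 MHz

Relativistic Doppler (source moving toward): f_obs = f_src · √((1+β)/(1−β)).
With β = 0.4684: factor = √(1.4684/0.5316) = 1.662.
f_obs = 362 × 1.662 = 602 MHz.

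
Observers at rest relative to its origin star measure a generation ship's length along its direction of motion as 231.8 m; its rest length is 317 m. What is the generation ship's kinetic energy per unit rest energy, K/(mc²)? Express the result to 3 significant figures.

From L = L₀/γ: γ = 317/231.8 = 1.36756.
Since K = (γ−1)mc², K/(mc²) = 1.36756 − 1 = 0.368.

0.368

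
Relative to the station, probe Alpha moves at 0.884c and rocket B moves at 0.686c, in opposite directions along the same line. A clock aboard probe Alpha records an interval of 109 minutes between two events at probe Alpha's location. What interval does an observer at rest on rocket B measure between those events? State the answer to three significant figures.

515 minutes

Transform probe Alpha's velocity into rocket B's frame: (0.884 + 0.686)/(1 + 0.884·0.686) = 1.57/1.606424, so the relative speed is 0.97733c.
γ for this relative speed: γ = 1/√(1 − 0.955174) = 4.7232.
Probe Alpha's interval is proper; time dilation gives Δt_B = γΔτ = 4.7232 × 109 minutes = 515 minutes.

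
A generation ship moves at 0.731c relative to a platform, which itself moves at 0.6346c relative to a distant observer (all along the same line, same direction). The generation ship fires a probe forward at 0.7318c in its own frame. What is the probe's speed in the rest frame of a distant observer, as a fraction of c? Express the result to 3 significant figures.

0.989c

Apply u = (u'+v)/(1+u'v) twice. Probe in the platform frame: (0.7318+0.731)/(1+0.7318·0.731) = 1.4628/1.5349458 = 0.953c.
That velocity, transformed to the rest frame of a distant observer: (0.953+0.6346)/(1+0.953·0.6346) = 1.5876/1.6047738 = 0.9893c.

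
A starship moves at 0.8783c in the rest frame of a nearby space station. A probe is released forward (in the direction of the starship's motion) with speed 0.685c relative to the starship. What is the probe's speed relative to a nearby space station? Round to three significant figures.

0.976c

In units of c, u = (u' + v)/(1 + u'v) with u' = 0.685 and v = 0.8783.
Numerator: 0.685 + 0.8783 = 1.5633. Denominator: 1 + (0.685)(0.8783) = 1.6016355.
u = 1.5633/1.6016355 = 0.97606, so the speed is 0.976c.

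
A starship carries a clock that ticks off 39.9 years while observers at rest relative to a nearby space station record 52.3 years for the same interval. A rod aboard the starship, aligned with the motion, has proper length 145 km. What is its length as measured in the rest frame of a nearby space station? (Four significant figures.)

110.6 km

From Δt = γΔτ: γ = 52.3/39.9 = 1.31078.
The rod contracts by the same γ: 145 km / 1.31078 = 110.6 km.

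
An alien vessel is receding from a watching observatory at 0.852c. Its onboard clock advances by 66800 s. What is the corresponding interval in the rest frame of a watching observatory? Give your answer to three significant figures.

1.28×10^5 s

γ = 1/√(1 − β²) = 1/√(1 − 0.725904) = 1/√0.274096 = 1/0.523542 = 1.9101.
Time dilation: Δt = γ·Δτ = 1.9101 × 66800 = 1.28×10^5 s.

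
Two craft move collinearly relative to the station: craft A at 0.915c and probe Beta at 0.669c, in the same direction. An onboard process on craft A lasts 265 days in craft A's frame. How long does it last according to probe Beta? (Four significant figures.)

The velocity of craft A relative to probe Beta is (0.915 − 0.669)c / (1 − 0.915×0.669) = 0.63424c; relative speed 0.63424c.
γ for this relative speed: γ = 1/√(1 − 0.40226) = 1.2934.
The clock on craft A records proper time, so probe Beta measures Δt = γΔτ = 1.2934 × 265 = 342.8 days.

342.8 days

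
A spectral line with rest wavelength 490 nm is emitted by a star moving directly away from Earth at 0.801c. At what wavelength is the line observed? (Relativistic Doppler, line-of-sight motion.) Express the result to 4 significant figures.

1474 nm

Relativistic Doppler for wavelength: λ_obs = λ_src · √((1+β)/(1−β)).
With β = 0.801: factor = √(1.801/0.199) = 3.0084.
λ_obs = 490 × 3.0084 = 1474 nm.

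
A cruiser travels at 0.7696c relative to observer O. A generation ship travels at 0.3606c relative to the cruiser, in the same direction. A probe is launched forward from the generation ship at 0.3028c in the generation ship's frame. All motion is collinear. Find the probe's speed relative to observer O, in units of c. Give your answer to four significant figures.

Compose velocities in two stages. Stage 1 (into S'): u₁ = (0.3028+0.3606)/(1+0.3028×0.3606) = 0.59809.
Stage 2 (into S): u = (0.59809+0.7696)/(1+0.59809×0.7696) = 0.93659, so the speed is 0.9366c.

0.9366c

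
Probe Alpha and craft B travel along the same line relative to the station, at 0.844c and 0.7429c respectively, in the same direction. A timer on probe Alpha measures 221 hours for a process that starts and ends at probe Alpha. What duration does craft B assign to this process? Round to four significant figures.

Speed of probe Alpha in craft B's frame: u = (v_A − v_B)/(1 − v_A v_B/c²) = (0.844 − 0.7429)/(1 − 0.844×0.7429) = 0.1011/0.3729924 = 0.27105; |u| = 0.27105c.
γ for this relative speed: γ = 1/√(1 − 0.0734681) = 1.0389.
The clock on probe Alpha records proper time, so craft B measures Δt = γΔτ = 1.0389 × 221 = 229.6 hours.

229.6 hours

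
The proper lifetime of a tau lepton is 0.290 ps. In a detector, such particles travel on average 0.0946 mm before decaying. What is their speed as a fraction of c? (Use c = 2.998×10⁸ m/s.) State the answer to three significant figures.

Lab distance = (lab lifetime)·v = γτ·βc, so βγ = d/(cτ) = 9.460×10^-5/(2.998×10⁸ × 2.900×10^-13) = 1.0881.
With βγ = 1.0881: γ² = 1 + (βγ)² = 2.18396, and β = (βγ)/γ = 1.0881/1.47782 = 0.736.

0.736c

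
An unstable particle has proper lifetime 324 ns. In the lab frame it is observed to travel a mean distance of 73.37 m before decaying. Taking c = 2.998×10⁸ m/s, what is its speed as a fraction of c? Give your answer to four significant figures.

Let x = d/(cτ) = 73.37 m / (2.998×10⁸ m/s × 3.240×10^-7 s) = 0.75534. Since d = βγcτ, x = βγ = β/√(1−β²).
Solving: β² = x²/(1+x²) = 0.570539/1.570539 = 0.363276, so β = 0.6027.

0.6027c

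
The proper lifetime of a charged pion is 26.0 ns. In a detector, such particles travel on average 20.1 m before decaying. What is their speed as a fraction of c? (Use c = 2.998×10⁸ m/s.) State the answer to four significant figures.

0.9323c

Let x = d/(cτ) = 20.10 m / (2.998×10⁸ m/s × 2.600×10^-8 s) = 2.5786. Since d = βγcτ, x = βγ = β/√(1−β²).
Solving: β² = x²/(1+x²) = 6.64918/7.64918 = 0.869267, so β = 0.9323.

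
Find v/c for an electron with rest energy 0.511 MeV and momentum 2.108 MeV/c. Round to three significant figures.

0.972

pc/(mc²) = 2.108/0.511 = 4.1252 = βγ = β/√(1−β²).
So β² = x²/(1 + x²) with x = 4.1252: x² = 17.0173, β² = 17.0173/18.0173 = 0.944498, β = 0.972.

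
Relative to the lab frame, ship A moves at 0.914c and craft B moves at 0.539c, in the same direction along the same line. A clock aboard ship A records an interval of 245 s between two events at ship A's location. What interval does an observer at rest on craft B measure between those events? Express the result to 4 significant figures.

363.7 s

Transform ship A's velocity into craft B's frame: (0.914 − 0.539)/(1 − 0.914·0.539) = 0.375/0.507354, so the relative speed is 0.73913c.
γ for this relative speed: γ = 1/√(1 − 0.546313) = 1.4846.
The clock on ship A records proper time, so craft B measures Δt = γΔτ = 1.4846 × 245 = 363.7 s.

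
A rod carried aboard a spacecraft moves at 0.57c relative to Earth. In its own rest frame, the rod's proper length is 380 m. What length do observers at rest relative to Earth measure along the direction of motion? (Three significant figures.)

Lorentz factor: γ = (1 − 0.3249)^(−1/2) = 1.2171.
Along the direction of motion the measured length is L₀/γ = 380/1.2171 = 312 m.

312 m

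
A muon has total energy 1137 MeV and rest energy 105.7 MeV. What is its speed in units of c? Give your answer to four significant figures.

0.9957c

Total energy E = γmc² gives γ = 1137/105.7 = 10.757.
Hence β = √(1 − 1/γ²) = √(1 − 0.00864207) = √0.99135793 = 0.9957.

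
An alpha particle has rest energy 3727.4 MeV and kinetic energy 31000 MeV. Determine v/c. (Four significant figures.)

γ = 1 + K/(mc²) = 1 + 31000/3727.4 = 9.3168.
β = √(1 − 1/γ²) = √(1 − 0.0115204) = √0.9884796 = 0.9942.

0.9942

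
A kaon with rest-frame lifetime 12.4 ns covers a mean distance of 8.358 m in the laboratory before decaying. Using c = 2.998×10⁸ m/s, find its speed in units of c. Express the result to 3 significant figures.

Lab distance = (lab lifetime)·v = γτ·βc, so βγ = d/(cτ) = 8.358/(2.998×10⁸ × 1.240×10^-8) = 2.2483.
With βγ = 2.2483: γ² = 1 + (βγ)² = 6.05485, and β = (βγ)/γ = 2.2483/2.46066 = 0.914.

0.914c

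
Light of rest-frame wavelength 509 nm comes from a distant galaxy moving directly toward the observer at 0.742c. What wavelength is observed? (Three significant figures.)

Relativistic Doppler for wavelength: λ_obs = λ_src · √((1−β)/(1+β)).
With β = 0.742: factor = √(0.258/1.742) = 0.38484.
λ_obs = 509 × 0.38484 = 196 nm.

196 nm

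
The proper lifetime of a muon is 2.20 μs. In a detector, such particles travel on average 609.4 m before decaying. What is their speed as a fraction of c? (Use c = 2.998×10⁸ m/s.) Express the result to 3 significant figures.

Let x = d/(cτ) = 609.4 m / (2.998×10⁸ m/s × 2.200×10^-6 s) = 0.92395. Since d = βγcτ, x = βγ = β/√(1−β²).
Solving: β² = x²/(1+x²) = 0.853684/1.853684 = 0.460534, so β = 0.679.

0.679c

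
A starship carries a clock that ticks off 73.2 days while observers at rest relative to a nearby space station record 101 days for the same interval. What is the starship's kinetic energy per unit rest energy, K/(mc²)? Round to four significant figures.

0.3798

The time-dilation ratio gives γ = 101/73.2 = 1.37978.
K/(mc²) = γ − 1 = 1.37978 − 1 = 0.3798.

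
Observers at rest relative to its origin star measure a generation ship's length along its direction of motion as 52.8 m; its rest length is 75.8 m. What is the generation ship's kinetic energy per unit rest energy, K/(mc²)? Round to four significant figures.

γ = L₀/L = 75.8/52.8 = 1.43561.
Since K = (γ−1)mc², K/(mc²) = 1.43561 − 1 = 0.4356.

0.4356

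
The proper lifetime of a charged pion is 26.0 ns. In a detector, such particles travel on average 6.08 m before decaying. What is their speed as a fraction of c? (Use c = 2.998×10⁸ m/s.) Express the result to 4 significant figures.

Lab distance = (lab lifetime)·v = γτ·βc, so βγ = d/(cτ) = 6.080/(2.998×10⁸ × 2.600×10^-8) = 0.78001.
With βγ = 0.78001: γ² = 1 + (βγ)² = 1.608416, and β = (βγ)/γ = 0.78001/1.26823 = 0.6150.

0.6150c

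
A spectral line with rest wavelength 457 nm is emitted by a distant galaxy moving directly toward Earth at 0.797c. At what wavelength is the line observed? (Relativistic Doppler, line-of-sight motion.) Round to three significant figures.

154 nm

Relativistic Doppler for wavelength: λ_obs = λ_src · √((1−β)/(1+β)).
With β = 0.797: factor = √(0.203/1.797) = 0.3361.
λ_obs = 457 × 0.3361 = 154 nm.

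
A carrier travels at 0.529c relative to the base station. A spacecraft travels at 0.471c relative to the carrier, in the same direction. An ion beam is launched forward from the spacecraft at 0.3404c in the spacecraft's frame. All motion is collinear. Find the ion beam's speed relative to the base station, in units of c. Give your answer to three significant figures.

Compose velocities in two stages. Stage 1 (into S'): u₁ = (0.3404+0.471)/(1+0.3404×0.471) = 0.69928.
Stage 2 (into S): u = (0.69928+0.529)/(1+0.69928×0.529) = 0.89661, so the speed is 0.897c.

0.897c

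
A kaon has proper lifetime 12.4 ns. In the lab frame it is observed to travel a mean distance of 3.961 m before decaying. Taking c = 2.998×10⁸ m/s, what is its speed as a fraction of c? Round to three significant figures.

Lab distance = (lab lifetime)·v = γτ·βc, so βγ = d/(cτ) = 3.961/(2.998×10⁸ × 1.240×10^-8) = 1.0655.
With βγ = 1.0655: γ² = 1 + (βγ)² = 2.13529, and β = (βγ)/γ = 1.0655/1.46126 = 0.729.

0.729c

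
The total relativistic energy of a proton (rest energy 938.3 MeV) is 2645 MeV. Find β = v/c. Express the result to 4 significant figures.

γ = E/(mc²) = 2645/938.3 = 2.8189.
β = √(1 − 1/γ²) = √(1 − 0.125846) = √0.874154 = 0.9350.

0.9350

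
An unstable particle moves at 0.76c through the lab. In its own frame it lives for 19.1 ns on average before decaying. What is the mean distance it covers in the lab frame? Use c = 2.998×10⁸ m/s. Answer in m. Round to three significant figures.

6.70 m

β² = 0.5776, so γ = 1/√0.4224 = 1.5386.
Lab-frame lifetime: Δt = γτ = 1.5386 × 19.1 ns = 29.387 ns.
Distance: d = vΔt = 0.76 × 2.998×10⁸ m/s × 2.9387×10^-8 s = 6.70 m.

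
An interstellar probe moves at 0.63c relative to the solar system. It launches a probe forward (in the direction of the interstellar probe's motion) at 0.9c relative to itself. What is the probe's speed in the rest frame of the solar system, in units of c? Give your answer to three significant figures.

Relativistic velocity addition: u = (u' + v)/(1 + u'v/c²), with u' = 0.9c and v = 0.63c.
Numerator: 0.9 + 0.63 = 1.53. Denominator: 1 + (0.9)(0.63) = 1.567.
u = 1.53/1.567 = 0.97639, so the speed is 0.976c.

0.976c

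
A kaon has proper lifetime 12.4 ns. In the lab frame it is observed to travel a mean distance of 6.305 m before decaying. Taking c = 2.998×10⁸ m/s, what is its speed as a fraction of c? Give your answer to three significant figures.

d = βγcτ ⇒ βγ = d/(cτ) = 6.305 m / (3.71752 m) = 1.696.
β = (βγ)/√(1+(βγ)²) = 1.696/√3.87642 = 0.861.

0.861c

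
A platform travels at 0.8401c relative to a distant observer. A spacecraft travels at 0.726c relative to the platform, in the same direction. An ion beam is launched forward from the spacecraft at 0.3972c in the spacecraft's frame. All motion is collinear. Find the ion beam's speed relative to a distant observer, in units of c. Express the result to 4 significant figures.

Apply u = (u'+v)/(1+u'v) twice. Ion beam in the platform frame: (0.3972+0.726)/(1+0.3972·0.726) = 1.1232/1.2883672 = 0.8718c.
That velocity, transformed to the rest frame of a distant observer: (0.8718+0.8401)/(1+0.8718·0.8401) = 1.7119/1.73239918 = 0.98817c.

0.9882c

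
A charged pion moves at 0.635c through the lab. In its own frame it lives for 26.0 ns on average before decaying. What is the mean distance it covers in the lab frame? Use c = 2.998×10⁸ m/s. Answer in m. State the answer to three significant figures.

γ = 1/√(1 − β²) = 1/√(1 − 0.403225) = 1/√0.596775 = 1/0.772512 = 1.2945.
Lab-frame lifetime: Δt = γτ = 1.2945 × 26.0 ns = 33.657 ns.
Distance: d = vΔt = 0.635 × 2.998×10⁸ m/s × 3.3657×10^-8 s = 6.41 m.

6.41 m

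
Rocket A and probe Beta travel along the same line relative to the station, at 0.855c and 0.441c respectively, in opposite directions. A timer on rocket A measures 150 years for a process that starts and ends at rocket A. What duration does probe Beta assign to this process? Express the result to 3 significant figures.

444 years

The velocity of rocket A relative to probe Beta is (0.855 + 0.441)c / (1 + 0.855×0.441) = 0.94114c; relative speed 0.94114c.
At |u| = 0.94114c, γ = (1 − 0.885744)^(−1/2) = 2.9584.
The clock on rocket A records proper time, so probe Beta measures Δt = γΔτ = 2.9584 × 150 = 444 years.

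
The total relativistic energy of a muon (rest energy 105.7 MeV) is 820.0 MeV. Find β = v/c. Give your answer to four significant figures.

γ = E/(mc²) = 820.0/105.7 = 7.7578.
β = √(1 − 1/γ²) = √(1 − 0.0166159) = √0.9833841 = 0.9917.

0.9917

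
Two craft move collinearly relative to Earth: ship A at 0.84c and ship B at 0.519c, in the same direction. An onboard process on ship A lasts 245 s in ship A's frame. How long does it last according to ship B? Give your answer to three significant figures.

The velocity of ship A relative to ship B is (0.84 − 0.519)c / (1 − 0.84×0.519) = 0.56911c; relative speed 0.56911c.
At |u| = 0.56911c, γ = (1 − 0.323886)^(−1/2) = 1.2162.
Ship A's interval is proper; time dilation gives Δt_B = γΔτ = 1.2162 × 245 s = 298 s.

298 s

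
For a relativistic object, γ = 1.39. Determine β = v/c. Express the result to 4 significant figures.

β = √(1 − 1/γ²) = √(1 − 1/1.9321) = √0.482428 = 0.6946.

0.6946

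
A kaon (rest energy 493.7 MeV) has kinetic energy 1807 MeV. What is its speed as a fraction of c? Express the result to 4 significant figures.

0.9767c

γ = 1 + K/(mc²) = 1 + 1807/493.7 = 4.6601.
β = √(1 − 1/γ²) = √(1 − 0.0460479) = √0.9539521 = 0.9767.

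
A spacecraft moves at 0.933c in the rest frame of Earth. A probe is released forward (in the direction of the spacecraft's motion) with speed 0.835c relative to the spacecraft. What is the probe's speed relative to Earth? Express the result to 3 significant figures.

Relativistic velocity addition: u = (u' + v)/(1 + u'v/c²), with u' = 0.835c and v = 0.933c.
Numerator: 0.835 + 0.933 = 1.768. Denominator: 1 + (0.835)(0.933) = 1.779055.
u = 1.768/1.779055 = 0.99379, so the speed is 0.994c.

0.994c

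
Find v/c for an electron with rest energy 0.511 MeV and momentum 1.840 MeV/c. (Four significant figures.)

pc/(mc²) = 1.840/0.511 = 3.6008 = βγ = β/√(1−β²).
So β² = x²/(1 + x²) with x = 3.6008: x² = 12.9658, β² = 12.9658/13.9658 = 0.928397, β = 0.9635.

0.9635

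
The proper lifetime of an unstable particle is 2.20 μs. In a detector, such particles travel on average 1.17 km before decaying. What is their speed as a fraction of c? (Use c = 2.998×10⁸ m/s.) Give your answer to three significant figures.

Lab distance = (lab lifetime)·v = γτ·βc, so βγ = d/(cτ) = 1170/(2.998×10⁸ × 2.200×10^-6) = 1.7739.
With βγ = 1.7739: γ² = 1 + (βγ)² = 4.14672, and β = (βγ)/γ = 1.7739/2.03635 = 0.871.

0.871c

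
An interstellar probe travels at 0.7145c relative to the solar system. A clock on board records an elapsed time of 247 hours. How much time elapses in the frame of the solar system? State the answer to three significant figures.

β² = 0.51051025, so γ = 1/√0.48948975 = 1.4293.
Time dilation: Δt = γ·Δτ = 1.4293 × 247 = 353 hours.

353 hours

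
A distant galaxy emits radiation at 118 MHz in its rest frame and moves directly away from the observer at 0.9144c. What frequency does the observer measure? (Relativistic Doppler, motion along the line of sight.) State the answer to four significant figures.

Relativistic Doppler (source moving away): f_obs = f_src · √((1−β)/(1+β)).
With β = 0.9144: factor = √(0.0856/1.9144) = 0.21146.
f_obs = 118 × 0.21146 = 24.95 MHz.

24.95 MHz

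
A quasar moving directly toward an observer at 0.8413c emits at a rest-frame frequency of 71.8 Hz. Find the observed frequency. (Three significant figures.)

245 Hz

Relativistic Doppler (source moving toward): f_obs = f_src · √((1+β)/(1−β)).
With β = 0.8413: factor = √(1.8413/0.1587) = 3.4062.
f_obs = 71.8 × 3.4062 = 245 Hz.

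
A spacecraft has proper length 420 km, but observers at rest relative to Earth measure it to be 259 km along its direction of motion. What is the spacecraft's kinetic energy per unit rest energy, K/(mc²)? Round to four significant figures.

0.6216

γ = L₀/L = 420/259 = 1.62162.
Since K = (γ−1)mc², K/(mc²) = 1.62162 − 1 = 0.6216.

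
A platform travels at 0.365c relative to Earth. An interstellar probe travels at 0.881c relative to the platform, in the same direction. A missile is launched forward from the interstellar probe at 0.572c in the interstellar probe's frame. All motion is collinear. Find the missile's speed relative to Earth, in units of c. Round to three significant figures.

0.984c

Compose velocities in two stages. Stage 1 (into S'): u₁ = (0.572+0.881)/(1+0.572×0.881) = 0.96613.
Stage 2 (into S): u = (0.96613+0.365)/(1+0.96613×0.365) = 0.9841, so the speed is 0.984c.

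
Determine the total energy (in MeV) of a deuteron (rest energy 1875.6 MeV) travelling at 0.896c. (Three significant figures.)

4220 MeV

γ = 1/√(1 − β²) = 1/√(1 − 0.802816) = 1/√0.197184 = 1/0.444054 = 2.252.
Total energy: E = γmc² = 2.252 × 1875.6 MeV = 4220 MeV.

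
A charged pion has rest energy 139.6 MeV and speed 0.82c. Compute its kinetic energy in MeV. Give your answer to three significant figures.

104 MeV

β² = 0.6724, so γ = 1/√0.3276 = 1.74714.
Kinetic energy: K = (γ − 1)mc² = (1.74714 − 1) × 139.6 MeV = 0.74714 × 139.6 = 104 MeV.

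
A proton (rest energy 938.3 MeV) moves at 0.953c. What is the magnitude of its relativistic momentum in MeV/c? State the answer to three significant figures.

γ = 1/√(1 − β²) = 1/√(1 − 0.908209) = 1/√0.091791 = 1/0.30297 = 3.3007.
Momentum: p = γβ·mc = 3.3007 × 0.953 × 938.3 MeV/c = 2950 MeV/c.

2950 MeV/c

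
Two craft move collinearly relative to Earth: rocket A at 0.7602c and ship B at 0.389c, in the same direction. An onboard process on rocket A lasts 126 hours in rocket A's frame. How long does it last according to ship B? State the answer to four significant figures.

148.3 hours

The velocity of rocket A relative to ship B is (0.7602 − 0.389)c / (1 − 0.7602×0.389) = 0.52706c; relative speed 0.52706c.
γ for this relative speed: γ = 1/√(1 − 0.277792) = 1.1767.
The clock on rocket A records proper time, so ship B measures Δt = γΔτ = 1.1767 × 126 = 148.3 hours.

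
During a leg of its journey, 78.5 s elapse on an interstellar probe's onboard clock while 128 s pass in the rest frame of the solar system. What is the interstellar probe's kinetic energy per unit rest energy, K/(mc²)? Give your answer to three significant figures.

0.631

γ = Δt/Δτ = 128/78.5 = 1.63057.
Since K = (γ−1)mc², K/(mc²) = 1.63057 − 1 = 0.631.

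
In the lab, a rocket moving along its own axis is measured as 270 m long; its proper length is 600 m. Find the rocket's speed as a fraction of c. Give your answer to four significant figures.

Length contraction gives γ = L₀/L = 600/270 = 2.2222.
β = √(1 − 1/γ²) = √0.797496 = 0.8930.

0.8930c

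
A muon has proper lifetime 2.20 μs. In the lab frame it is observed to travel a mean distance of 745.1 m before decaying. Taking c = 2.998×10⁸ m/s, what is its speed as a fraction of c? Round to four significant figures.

Lab distance = (lab lifetime)·v = γτ·βc, so βγ = d/(cτ) = 745.1/(2.998×10⁸ × 2.200×10^-6) = 1.1297.
With βγ = 1.1297: γ² = 1 + (βγ)² = 2.27622, and β = (βγ)/γ = 1.1297/1.50871 = 0.7488.

0.7488c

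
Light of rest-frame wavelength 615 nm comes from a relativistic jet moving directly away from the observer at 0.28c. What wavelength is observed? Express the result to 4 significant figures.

Relativistic Doppler for wavelength: λ_obs = λ_src · √((1+β)/(1−β)).
With β = 0.28: factor = √(1.28/0.72) = 1.3333.
λ_obs = 615 × 1.3333 = 820.0 nm.

820.0 nm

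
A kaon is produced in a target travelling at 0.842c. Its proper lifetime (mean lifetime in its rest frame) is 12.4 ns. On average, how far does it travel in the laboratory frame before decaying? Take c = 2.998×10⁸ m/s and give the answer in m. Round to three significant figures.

β² = 0.708964, so γ = 1/√0.291036 = 1.8536.
Lab-frame lifetime: Δt = γτ = 1.8536 × 12.4 ns = 22.985 ns.
Distance: d = vΔt = 0.842 × 2.998×10⁸ m/s × 2.2985×10^-8 s = 5.80 m.

5.80 m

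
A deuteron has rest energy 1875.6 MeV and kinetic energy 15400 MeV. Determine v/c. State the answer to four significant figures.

K = (γ−1)mc², so γ = 1 + 15400/1875.6 = 9.2107.
Then v/c = √(1 − γ⁻²) = √(1 − 0.0117873) = √0.9882127 = 0.9941.

0.9941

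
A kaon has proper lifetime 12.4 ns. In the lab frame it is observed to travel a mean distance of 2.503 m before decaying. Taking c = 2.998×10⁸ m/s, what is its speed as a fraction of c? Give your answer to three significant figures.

0.559c

Let x = d/(cτ) = 2.503 m / (2.998×10⁸ m/s × 1.240×10^-8 s) = 0.6733. Since d = βγcτ, x = βγ = β/√(1−β²).
Solving: β² = x²/(1+x²) = 0.453333/1.453333 = 0.311926, so β = 0.559.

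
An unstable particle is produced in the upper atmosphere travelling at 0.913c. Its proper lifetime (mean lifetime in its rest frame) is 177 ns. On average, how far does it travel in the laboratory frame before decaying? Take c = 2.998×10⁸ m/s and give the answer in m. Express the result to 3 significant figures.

119 m

Lorentz factor: γ = (1 − 0.833569)^(−1/2) = 2.4512.
Lab-frame lifetime: Δt = γτ = 2.4512 × 177 ns = 433.86 ns.
Distance: d = vΔt = 0.913 × 2.998×10⁸ m/s × 4.3386×10^-7 s = 119 m.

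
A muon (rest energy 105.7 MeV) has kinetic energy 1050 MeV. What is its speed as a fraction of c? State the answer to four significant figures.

γ = 1 + K/(mc²) = 1 + 1050/105.7 = 10.934.
β = √(1 − 1/γ²) = √(1 − 0.00836454) = √0.99163546 = 0.9958.

0.9958c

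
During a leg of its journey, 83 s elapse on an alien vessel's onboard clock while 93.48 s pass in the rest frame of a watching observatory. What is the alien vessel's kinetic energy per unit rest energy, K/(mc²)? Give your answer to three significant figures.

0.126

γ = Δt/Δτ = 93.48/83 = 1.12627.
K/(mc²) = γ − 1 = 1.12627 − 1 = 0.126.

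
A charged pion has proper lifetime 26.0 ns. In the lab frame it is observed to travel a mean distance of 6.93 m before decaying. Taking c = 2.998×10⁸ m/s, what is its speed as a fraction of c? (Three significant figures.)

d = βγcτ ⇒ βγ = d/(cτ) = 6.930 m / (7.7948 m) = 0.88905.
β = (βγ)/√(1+(βγ)²) = 0.88905/√1.79041 = 0.664.

0.664c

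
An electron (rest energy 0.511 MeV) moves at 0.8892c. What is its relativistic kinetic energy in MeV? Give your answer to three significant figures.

0.606 MeV

With β = 0.8892, γ = 1/√(1 − 0.8892²) = 1/√0.20932336 = 2.1857.
Kinetic energy: K = (γ − 1)mc² = (2.1857 − 1) × 0.511 MeV = 1.1857 × 0.511 = 0.606 MeV.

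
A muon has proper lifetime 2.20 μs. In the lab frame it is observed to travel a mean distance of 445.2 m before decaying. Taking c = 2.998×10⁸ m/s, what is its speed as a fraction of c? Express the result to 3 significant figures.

0.559c

Lab distance = (lab lifetime)·v = γτ·βc, so βγ = d/(cτ) = 445.2/(2.998×10⁸ × 2.200×10^-6) = 0.675.
With βγ = 0.675: γ² = 1 + (βγ)² = 1.455625, and β = (βγ)/γ = 0.675/1.20649 = 0.559.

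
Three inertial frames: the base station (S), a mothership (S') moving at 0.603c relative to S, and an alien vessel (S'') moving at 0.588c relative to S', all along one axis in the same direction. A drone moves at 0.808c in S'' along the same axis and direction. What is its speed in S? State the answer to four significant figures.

0.9864c

Apply u = (u'+v)/(1+u'v) twice. Drone in the mothership frame: (0.808+0.588)/(1+0.808·0.588) = 1.396/1.475104 = 0.94637c.
That velocity, transformed to the rest frame of the base station: (0.94637+0.603)/(1+0.94637·0.603) = 1.54937/1.57066111 = 0.98644c.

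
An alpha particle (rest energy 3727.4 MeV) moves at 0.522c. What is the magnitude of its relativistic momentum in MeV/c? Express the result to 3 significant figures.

2280 MeV/c

γ = 1/√(1 − β²) = 1/√(1 − 0.272484) = 1/√0.727516 = 1/0.852945 = 1.1724.
Momentum: p = γβ·mc = 1.1724 × 0.522 × 3727.4 MeV/c = 2280 MeV/c.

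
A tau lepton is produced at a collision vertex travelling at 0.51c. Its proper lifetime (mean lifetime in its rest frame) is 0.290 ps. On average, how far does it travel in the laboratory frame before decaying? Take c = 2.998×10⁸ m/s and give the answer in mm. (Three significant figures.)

γ = 1/√(1 − β²) = 1/√(1 − 0.2601) = 1/√0.7399 = 1/0.860174 = 1.1626.
Lab-frame lifetime: Δt = γτ = 1.1626 × 0.290 ps = 0.33715 ps.
Distance: d = vΔt = 0.51 × 2.998×10⁸ m/s × 3.3715×10^-13 s = 5.15×10^-5 m = 0.0515 mm.

0.0515 mm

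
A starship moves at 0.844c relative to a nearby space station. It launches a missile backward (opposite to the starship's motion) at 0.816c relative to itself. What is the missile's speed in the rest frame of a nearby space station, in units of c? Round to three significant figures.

0.0899c

In units of c, u = (u' + v)/(1 + u'v) with u' = −0.816 and v = 0.844.
Numerator: −0.816 + 0.844 = 0.028. Denominator: 1 + (−0.816)(0.844) = 0.311296.
u = 0.028/0.311296 = 0.089947, so the speed is 0.0899c.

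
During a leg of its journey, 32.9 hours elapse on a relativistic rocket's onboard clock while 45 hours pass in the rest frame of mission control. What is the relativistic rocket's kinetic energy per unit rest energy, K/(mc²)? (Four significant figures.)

0.3678

From Δt = γΔτ: γ = 45/32.9 = 1.36778.
K/(mc²) = γ − 1 = 1.36778 − 1 = 0.3678.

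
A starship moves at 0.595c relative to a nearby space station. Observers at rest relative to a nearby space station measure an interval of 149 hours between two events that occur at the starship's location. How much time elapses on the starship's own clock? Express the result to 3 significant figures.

γ = 1/√(1 − β²) = 1/√(1 − 0.354025) = 1/√0.645975 = 1/0.803726 = 1.2442.
The starship's clock runs slow as seen from a nearby space station, so Δτ = Δt/γ = 149/1.2442 = 120 hours.

120 hours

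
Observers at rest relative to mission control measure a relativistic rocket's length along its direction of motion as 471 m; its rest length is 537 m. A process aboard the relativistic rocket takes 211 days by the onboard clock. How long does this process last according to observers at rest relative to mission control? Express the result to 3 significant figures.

Length contraction gives γ = L₀/L = 537/471 = 1.14013.
The same γ dilates the second interval: 1.14013 × 211 days = 241 days.

241 days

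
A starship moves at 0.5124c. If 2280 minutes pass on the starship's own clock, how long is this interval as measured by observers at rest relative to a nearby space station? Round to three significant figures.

2660 minutes

γ = 1/√(1 − β²) = 1/√(1 − 0.26255376) = 1/√0.73744624 = 1/0.858747 = 1.1645.
The onboard clock measures proper time, so the interval in the rest frame of a nearby space station is dilated: Δt = γ·Δτ = 1.1645 × 2280 minutes = 2660 minutes.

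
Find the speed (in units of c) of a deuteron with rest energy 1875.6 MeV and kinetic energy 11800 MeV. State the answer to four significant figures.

γ = 1 + K/(mc²) = 1 + 11800/1875.6 = 7.2913.
β = √(1 − 1/γ²) = √(1 − 0.0188101) = √0.9811899 = 0.9906.

0.9906c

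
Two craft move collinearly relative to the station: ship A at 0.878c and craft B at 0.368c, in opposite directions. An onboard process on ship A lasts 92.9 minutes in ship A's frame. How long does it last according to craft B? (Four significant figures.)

276.2 minutes

Speed of ship A in craft B's frame: u = (v_A + v_B)/(1 + v_A v_B/c²) = (0.878 + 0.368)/(1 + 0.878×0.368) = 1.246/1.323104 = 0.94172; |u| = 0.94172c.
At |u| = 0.94172c, γ = (1 − 0.886837)^(−1/2) = 2.9727.
Ship A's interval is proper; time dilation gives Δt_B = γΔτ = 2.9727 × 92.9 minutes = 276.2 minutes.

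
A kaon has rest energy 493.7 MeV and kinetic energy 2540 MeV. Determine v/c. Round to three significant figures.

K = (γ−1)mc², so γ = 1 + 2540/493.7 = 6.1448.
Then v/c = √(1 − γ⁻²) = √(1 − 0.0264841) = √0.9735159 = 0.987.

0.987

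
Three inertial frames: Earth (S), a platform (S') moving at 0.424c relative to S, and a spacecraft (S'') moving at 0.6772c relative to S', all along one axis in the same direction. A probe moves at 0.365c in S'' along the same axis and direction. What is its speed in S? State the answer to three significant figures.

Apply u = (u'+v)/(1+u'v) twice. Probe in the platform frame: (0.365+0.6772)/(1+0.365·0.6772) = 1.0422/1.247178 = 0.83565c.
That velocity, transformed to the rest frame of Earth: (0.83565+0.424)/(1+0.83565·0.424) = 1.25965/1.3543156 = 0.9301c.

0.930c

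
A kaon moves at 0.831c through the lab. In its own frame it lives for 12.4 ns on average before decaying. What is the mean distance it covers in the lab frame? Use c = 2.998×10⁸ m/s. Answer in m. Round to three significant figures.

With β = 0.831, γ = 1/√(1 − 0.831²) = 1/√0.309439 = 1.7977.
Lab-frame lifetime: Δt = γτ = 1.7977 × 12.4 ns = 22.291 ns.
Distance: d = vΔt = 0.831 × 2.998×10⁸ m/s × 2.2291×10^-8 s = 5.55 m.

5.55 m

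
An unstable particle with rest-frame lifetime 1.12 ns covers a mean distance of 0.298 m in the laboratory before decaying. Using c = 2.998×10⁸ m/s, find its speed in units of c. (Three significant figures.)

Lab distance = (lab lifetime)·v = γτ·βc, so βγ = d/(cτ) = 0.2980/(2.998×10⁸ × 1.120×10^-9) = 0.8875.
With βγ = 0.8875: γ² = 1 + (βγ)² = 1.787656, and β = (βγ)/γ = 0.8875/1.33703 = 0.664.

0.664c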